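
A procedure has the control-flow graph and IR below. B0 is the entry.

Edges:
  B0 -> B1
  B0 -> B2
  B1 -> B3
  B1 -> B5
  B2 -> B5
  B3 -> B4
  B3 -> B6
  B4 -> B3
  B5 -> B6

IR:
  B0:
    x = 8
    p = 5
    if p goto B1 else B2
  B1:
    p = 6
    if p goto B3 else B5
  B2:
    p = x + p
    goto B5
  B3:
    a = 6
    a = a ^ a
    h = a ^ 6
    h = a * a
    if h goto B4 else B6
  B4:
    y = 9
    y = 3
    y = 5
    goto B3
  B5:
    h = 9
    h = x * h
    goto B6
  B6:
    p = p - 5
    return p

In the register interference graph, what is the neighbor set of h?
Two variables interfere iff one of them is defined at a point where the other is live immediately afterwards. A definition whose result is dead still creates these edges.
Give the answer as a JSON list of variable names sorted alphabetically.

Answer: ["a", "p", "x"]

Derivation:
Block summaries:
  B0: {p,x} / ∅
  B1: {p} / ∅
  B2: {p} / {p,x}
  B3: {a,h} / ∅
  B4: {y} / ∅
  B5: {h} / {x}
  B6: {p} / {p}

Live sets:
  B0 li=∅ lo={p,x}
  B1 li={x} lo={p,x}
  B2 li={p,x} lo={p,x}
  B3 li={p} lo={p}
  B4 li={p} lo={p}
  B5 li={p,x} lo={p}
  B6 li={p} lo=∅

Interference:
  a: {h,p}
  h: {a,p,x}
  p: {a,h,x,y}
  x: {h,p}
  y: {p}

N(h) = ["a", "p", "x"]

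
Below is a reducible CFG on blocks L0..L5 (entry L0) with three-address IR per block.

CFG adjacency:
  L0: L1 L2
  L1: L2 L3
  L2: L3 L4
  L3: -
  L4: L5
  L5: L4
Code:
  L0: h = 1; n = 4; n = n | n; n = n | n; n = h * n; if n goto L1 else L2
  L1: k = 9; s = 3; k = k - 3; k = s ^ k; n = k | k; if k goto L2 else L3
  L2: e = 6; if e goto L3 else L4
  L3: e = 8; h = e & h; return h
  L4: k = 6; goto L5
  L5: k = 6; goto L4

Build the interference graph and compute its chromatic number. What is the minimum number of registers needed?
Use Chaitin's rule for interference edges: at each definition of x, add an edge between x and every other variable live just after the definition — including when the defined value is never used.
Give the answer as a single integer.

Answer: 3

Working:
Block summaries:
  L0: def={h,n} ue=∅
  L1: def={k,n,s} ue=∅
  L2: def={e} ue=∅
  L3: def={e,h} ue={h}
  L4: def={k} ue=∅
  L5: def={k} ue=∅

Liveness:
  live L0: ∅→{h}
  live L1: {h}→{h}
  live L2: {h}→{h}
  live L3: {h}→∅
  live L4: ∅→∅
  live L5: ∅→∅

Interference:
  e↔{h}
  h↔{e,k,n,s}
  k↔{h,n,s}
  n↔{h,k}
  s↔{h,k}

Chromatic number:
  clique {h,k,n} ⇒ need ≥ 3
  assign e→r1 h→r0 k→r1 n→r2 s→r2 — no edge inside a register ⇒ χ ≤ 3
  χ = 3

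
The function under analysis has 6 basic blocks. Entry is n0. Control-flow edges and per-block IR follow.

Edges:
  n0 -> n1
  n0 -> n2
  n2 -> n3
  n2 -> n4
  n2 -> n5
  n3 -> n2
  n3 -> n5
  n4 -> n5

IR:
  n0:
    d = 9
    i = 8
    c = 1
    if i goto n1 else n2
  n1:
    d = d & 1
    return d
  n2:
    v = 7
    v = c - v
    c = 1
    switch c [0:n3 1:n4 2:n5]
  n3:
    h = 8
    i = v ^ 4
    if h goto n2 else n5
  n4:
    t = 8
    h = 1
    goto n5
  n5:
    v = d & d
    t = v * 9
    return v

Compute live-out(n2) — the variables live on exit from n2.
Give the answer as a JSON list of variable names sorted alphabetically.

Answer: ["c", "d", "v"]

Working:
Per-block:
  n0: def={c,d,i} ue=∅
  n1: def={d} ue={d}
  n2: def={c,v} ue={c}
  n3: def={h,i} ue={v}
  n4: def={h,t} ue=∅
  n5: def={t,v} ue={d}

Backward fixpoint:
  live n0: ∅→{c,d}
  live n1: {d}→∅
  live n2: {c,d}→{c,d,v}
  live n3: {c,d,v}→{c,d}
  live n4: {d}→{d}
  live n5: {d}→∅

live-out(n2) = ["c", "d", "v"]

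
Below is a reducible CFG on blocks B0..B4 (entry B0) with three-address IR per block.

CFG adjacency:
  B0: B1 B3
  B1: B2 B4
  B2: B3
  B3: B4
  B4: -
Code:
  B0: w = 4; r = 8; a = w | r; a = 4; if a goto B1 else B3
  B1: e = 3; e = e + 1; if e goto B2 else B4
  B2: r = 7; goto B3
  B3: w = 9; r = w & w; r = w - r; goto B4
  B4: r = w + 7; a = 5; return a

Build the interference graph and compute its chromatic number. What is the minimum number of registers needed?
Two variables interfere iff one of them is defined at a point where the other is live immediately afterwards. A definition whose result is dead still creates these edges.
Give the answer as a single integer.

Per-block:
  B0 def {a,r,w} use ∅
  B1 def {e} use ∅
  B2 def {r} use ∅
  B3 def {r,w} use ∅
  B4 def {a,r} use {w}

Live sets:
  B0 li=∅ lo={w}
  B1 li={w} lo={w}
  B2 li=∅ lo=∅
  B3 li=∅ lo={w}
  B4 li={w} lo=∅

Interference:
  a — {w}
  e — {w}
  r — {w}
  w — {a,e,r}

Registers:
  lower bound: {a,w} mutually conflict ⇒ χ ≥ 2
  assign a→r1 e→r1 r→r1 w→r0 — no edge inside a register ⇒ χ ≤ 2
  χ = 2

Answer: 2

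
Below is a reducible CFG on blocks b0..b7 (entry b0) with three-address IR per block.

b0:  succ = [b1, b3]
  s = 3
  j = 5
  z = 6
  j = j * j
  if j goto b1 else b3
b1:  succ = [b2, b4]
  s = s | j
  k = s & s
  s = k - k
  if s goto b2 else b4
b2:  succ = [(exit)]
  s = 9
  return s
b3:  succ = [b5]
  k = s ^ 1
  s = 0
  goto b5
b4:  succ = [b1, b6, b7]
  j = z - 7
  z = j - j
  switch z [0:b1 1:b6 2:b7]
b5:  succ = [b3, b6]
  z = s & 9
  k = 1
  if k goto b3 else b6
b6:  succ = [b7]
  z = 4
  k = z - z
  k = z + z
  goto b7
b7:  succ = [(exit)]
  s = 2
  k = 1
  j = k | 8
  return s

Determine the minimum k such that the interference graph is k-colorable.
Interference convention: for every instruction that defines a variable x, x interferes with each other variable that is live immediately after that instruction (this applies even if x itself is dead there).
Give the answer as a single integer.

Answer: 3

Derivation:
Block summaries:
  b0 def {j,s,z} use ∅
  b1 def {k,s} use {j,s}
  b2 def {s} use ∅
  b3 def {k,s} use {s}
  b4 def {j,z} use {z}
  b5 def {k,z} use {s}
  b6 def {k,z} use ∅
  b7 def {j,k,s} use ∅

Backward fixpoint:
  b0: in=∅ out={j,s,z}
  b1: in={j,s,z} out={s,z}
  b2: in=∅ out=∅
  b3: in={s} out={s}
  b4: in={s,z} out={j,s,z}
  b5: in={s} out={s}
  b6: in=∅ out=∅
  b7: in=∅ out=∅

Interfere edges:
  j↔{s,z}
  k↔{s,z}
  s↔{j,k,z}
  z↔{j,k,s}

Chromatic number:
  clique {j,s,z} ⇒ need ≥ 3
  assign j→R2 k→R2 s→R0 z→R1 — no edge inside a register ⇒ χ ≤ 3
  χ = 3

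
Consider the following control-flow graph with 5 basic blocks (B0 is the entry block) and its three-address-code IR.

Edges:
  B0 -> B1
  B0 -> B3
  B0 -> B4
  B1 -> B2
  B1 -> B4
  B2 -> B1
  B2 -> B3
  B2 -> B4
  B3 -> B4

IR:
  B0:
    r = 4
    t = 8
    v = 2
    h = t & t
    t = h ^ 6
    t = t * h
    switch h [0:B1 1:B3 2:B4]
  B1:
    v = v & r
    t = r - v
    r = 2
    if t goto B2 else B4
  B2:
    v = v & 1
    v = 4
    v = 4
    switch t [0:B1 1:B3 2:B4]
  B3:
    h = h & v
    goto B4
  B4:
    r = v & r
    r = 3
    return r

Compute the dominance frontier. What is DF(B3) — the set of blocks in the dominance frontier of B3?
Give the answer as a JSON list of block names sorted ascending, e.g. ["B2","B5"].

idom tree: B1←B0 B2←B1 B3←B0 B4←B0
Dom at joins:
  B1: preds {B0,B2}: {B0} ∩ {B0,B1,B2} = {B0}; idom=B0
  B3: preds {B0,B2}: {B0} ∩ {B0,B1,B2} = {B0}; idom=B0
  B4: preds {B0,B1,B2,B3}: {B0} ∩ {B0,B1} ∩ {B0,B1,B2} ∩ {B0,B3} = {B0}; idom=B0

DF walk-up:
  B1←B0: walk · to B0
  B1←B2: walk B2→B1 to B0
  B3←B0: walk · to B0
  B3←B2: walk B2→B1 to B0
  B4←B0: walk · to B0
  B4←B1: walk B1 to B0
  B4←B2: walk B2→B1 to B0
  B4←B3: walk B3 to B0
  DF(B0)=∅
  DF(B1)={B1,B3,B4}
  DF(B2)={B1,B3,B4}
  DF(B3)={B4}
  DF(B4)=∅

DF(B3) = ["B4"]

Answer: ["B4"]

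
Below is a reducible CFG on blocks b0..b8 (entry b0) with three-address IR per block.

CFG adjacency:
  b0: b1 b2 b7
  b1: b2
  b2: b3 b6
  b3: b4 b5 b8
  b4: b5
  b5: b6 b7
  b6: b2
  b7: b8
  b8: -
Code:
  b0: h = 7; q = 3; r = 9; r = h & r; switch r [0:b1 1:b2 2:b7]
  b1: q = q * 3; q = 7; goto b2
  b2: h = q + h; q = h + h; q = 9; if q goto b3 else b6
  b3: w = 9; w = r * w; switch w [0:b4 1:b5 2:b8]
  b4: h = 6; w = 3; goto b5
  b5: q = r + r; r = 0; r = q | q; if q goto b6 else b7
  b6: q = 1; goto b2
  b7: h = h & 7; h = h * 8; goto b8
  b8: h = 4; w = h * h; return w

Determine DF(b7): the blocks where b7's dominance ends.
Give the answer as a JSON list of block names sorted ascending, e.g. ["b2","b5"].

Answer: ["b8"]

Working:
idom tree: b1←b0 b2←b0 b3←b2 b4←b3 b5←b3 b6←b2 b7←b0 b8←b0
Join-block Dom:
  b2: preds {b0,b1,b6}: {b0} ∩ {b0,b1} ∩ {b0,b2,b6} = {b0}; idom=b0
  b5: preds {b3,b4}: {b0,b2,b3} ∩ {b0,b2,b3,b4} = {b0,b2,b3}; idom=b3
  b6: preds {b2,b5}: {b0,b2} ∩ {b0,b2,b3,b5} = {b0,b2}; idom=b2
  b7: preds {b0,b5}: {b0} ∩ {b0,b2,b3,b5} = {b0}; idom=b0
  b8: preds {b3,b7}: {b0,b2,b3} ∩ {b0,b7} = {b0}; idom=b0

Frontier:
  b2←b0: walk · to b0
  b2←b1: walk b1 to b0
  b2←b6: walk b6→b2 to b0
  b5←b3: walk · to b3
  b5←b4: walk b4 to b3
  b6←b2: walk · to b2
  b6←b5: walk b5→b3 to b2
  b7←b0: walk · to b0
  b7←b5: walk b5→b3→b2 to b0
  b8←b3: walk b3→b2 to b0
  b8←b7: walk b7 to b0
  DF(b0)=∅
  DF(b1)={b2}
  DF(b2)={b2,b7,b8}
  DF(b3)={b6,b7,b8}
  DF(b4)={b5}
  DF(b5)={b6,b7}
  DF(b6)={b2}
  DF(b7)={b8}
  DF(b8)=∅

DF(b7) = ["b8"]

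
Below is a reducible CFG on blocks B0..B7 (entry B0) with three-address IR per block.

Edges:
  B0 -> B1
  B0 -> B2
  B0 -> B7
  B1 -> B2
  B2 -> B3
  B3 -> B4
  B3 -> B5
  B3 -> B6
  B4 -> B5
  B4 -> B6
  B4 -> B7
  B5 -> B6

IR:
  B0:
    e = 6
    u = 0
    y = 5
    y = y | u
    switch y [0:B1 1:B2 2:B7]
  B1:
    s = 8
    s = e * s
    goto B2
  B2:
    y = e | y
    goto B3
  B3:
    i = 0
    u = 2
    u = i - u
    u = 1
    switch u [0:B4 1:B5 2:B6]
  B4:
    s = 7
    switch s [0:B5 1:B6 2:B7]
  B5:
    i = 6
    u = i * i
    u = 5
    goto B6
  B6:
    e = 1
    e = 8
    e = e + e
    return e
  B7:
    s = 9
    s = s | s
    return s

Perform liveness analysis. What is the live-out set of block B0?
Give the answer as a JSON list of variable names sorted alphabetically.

Answer: ["e", "y"]

Working:
def/use:
  B0: def={e,u,y} ue=∅
  B1: def={s} ue={e}
  B2: def={y} ue={e,y}
  B3: def={i,u} ue=∅
  B4: def={s} ue=∅
  B5: def={i,u} ue=∅
  B6: def={e} ue=∅
  B7: def={s} ue=∅

Liveness:
  B0: in=∅ out={e,y}
  B1: in={e,y} out={e,y}
  B2: in={e,y} out=∅
  B3: in=∅ out=∅
  B4: in=∅ out=∅
  B5: in=∅ out=∅
  B6: in=∅ out=∅
  B7: in=∅ out=∅

live-out(B0) = ["e", "y"]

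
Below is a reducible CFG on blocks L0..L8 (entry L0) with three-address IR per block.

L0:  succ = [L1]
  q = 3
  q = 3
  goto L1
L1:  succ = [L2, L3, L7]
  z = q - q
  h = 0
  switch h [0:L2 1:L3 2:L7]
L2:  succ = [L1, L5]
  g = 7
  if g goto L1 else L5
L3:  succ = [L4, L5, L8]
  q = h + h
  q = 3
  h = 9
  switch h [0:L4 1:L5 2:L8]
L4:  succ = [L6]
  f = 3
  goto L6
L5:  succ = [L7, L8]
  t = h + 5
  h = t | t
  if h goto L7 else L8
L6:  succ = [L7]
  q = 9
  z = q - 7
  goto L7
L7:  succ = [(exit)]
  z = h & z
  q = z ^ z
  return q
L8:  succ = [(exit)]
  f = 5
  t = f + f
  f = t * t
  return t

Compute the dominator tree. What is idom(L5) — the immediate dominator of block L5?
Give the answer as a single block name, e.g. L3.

idom tree: L1←L0 L2←L1 L3←L1 L4←L3 L5←L1 L6←L4 L7←L1 L8←L1
Join-block Dom:
  L1: preds {L0,L2}: {L0} ∩ {L0,L1,L2} = {L0}; idom=L0
  L5: preds {L2,L3}: {L0,L1,L2} ∩ {L0,L1,L3} = {L0,L1}; idom=L1
  L7: preds {L1,L5,L6}: {L0,L1} ∩ {L0,L1,L5} ∩ {L0,L1,L3,L4,L6} = {L0,L1}; idom=L1
  L8: preds {L3,L5}: {L0,L1,L3} ∩ {L0,L1,L5} = {L0,L1}; idom=L1

idom(L5) = L1

Answer: L1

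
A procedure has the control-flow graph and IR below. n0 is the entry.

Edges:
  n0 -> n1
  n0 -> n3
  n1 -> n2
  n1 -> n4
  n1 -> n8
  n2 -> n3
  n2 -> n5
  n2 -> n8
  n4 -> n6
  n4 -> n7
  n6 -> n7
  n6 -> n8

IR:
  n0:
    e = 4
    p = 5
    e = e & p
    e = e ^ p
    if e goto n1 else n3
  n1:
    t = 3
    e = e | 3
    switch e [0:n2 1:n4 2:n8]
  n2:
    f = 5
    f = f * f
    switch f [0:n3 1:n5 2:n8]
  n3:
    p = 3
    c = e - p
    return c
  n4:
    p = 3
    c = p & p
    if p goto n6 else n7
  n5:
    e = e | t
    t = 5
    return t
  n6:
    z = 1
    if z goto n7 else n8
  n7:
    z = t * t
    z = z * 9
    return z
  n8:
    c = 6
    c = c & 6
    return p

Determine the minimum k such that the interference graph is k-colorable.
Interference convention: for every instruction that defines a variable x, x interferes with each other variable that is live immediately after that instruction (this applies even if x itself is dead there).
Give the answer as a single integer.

def/use:
  n0 def {e,p} use ∅
  n1 def {e,t} use {e}
  n2 def {f} use ∅
  n3 def {c,p} use {e}
  n4 def {c,p} use ∅
  n5 def {e,t} use {e,t}
  n6 def {z} use ∅
  n7 def {z} use {t}
  n8 def {c} use {p}

Backward fixpoint:
  live n0: ∅→{e,p}
  live n1: {e,p}→{e,p,t}
  live n2: {e,p,t}→{e,p,t}
  live n3: {e}→∅
  live n4: {t}→{p,t}
  live n5: {e,t}→∅
  live n6: {p,t}→{p,t}
  live n7: {t}→∅
  live n8: {p}→∅

Interfere edges:
  c↔{p,t}
  e↔{f,p,t}
  f↔{e,p,t}
  p↔{c,e,f,t,z}
  t↔{c,e,f,p,z}
  z↔{p,t}

Colouring:
  {e,f,p,t} pairwise interfere (4-clique) ⇒ χ ≥ 4
  assign c→r2 e→r2 f→r3 p→r0 t→r1 z→r2 — no edge inside a register ⇒ χ ≤ 4
  χ = 4

Answer: 4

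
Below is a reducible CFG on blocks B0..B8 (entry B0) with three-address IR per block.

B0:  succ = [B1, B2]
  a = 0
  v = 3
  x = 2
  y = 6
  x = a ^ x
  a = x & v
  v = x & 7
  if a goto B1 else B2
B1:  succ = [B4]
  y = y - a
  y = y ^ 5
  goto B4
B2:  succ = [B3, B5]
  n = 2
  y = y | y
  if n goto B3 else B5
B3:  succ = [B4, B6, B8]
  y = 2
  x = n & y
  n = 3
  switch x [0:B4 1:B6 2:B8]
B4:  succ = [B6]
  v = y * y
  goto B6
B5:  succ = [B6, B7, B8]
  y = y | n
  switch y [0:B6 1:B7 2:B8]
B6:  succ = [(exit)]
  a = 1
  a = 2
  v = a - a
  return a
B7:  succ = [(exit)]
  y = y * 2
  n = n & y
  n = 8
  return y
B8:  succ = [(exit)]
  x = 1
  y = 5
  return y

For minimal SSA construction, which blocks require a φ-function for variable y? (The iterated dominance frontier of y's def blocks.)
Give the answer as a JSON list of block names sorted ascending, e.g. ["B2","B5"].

idom tree: B1←B0 B2←B0 B3←B2 B4←B0 B5←B2 B6←B0 B7←B5 B8←B2
Dom∩ at merges:
  B4: preds {B1,B3}: {B0,B1} ∩ {B0,B2,B3} = {B0}; idom=B0
  B6: preds {B3,B4,B5}: {B0,B2,B3} ∩ {B0,B4} ∩ {B0,B2,B5} = {B0}; idom=B0
  B8: preds {B3,B5}: {B0,B2,B3} ∩ {B0,B2,B5} = {B0,B2}; idom=B2

DF walk-up:
  B4←B1: walk B1 to B0
  B4←B3: walk B3→B2 to B0
  B6←B3: walk B3→B2 to B0
  B6←B4: walk B4 to B0
  B6←B5: walk B5→B2 to B0
  B8←B3: walk B3 to B2
  B8←B5: walk B5 to B2
  B0: DF=∅
  B1: DF={B4}
  B2: DF={B4,B6}
  B3: DF={B4,B6,B8}
  B4: DF={B6}
  B5: DF={B6,B8}
  B6: DF=∅
  B7: DF=∅
  B8: DF=∅

φ for y: defs {B0,B1,B2,B3,B5,B7,B8}
  DF⁺ = {B4,B6,B8}

Answer: ["B4", "B6", "B8"]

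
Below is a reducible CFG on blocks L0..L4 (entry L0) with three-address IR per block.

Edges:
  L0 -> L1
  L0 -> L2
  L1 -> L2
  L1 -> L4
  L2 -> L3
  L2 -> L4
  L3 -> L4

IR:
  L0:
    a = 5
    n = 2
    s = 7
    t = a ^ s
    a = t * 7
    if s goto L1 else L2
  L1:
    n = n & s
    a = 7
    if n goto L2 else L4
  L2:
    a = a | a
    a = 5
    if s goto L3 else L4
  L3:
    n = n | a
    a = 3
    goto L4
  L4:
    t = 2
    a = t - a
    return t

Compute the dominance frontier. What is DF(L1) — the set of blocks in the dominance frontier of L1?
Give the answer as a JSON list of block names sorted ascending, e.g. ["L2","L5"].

Answer: ["L2", "L4"]

Derivation:
idom tree: L1←L0 L2←L0 L3←L2 L4←L0
Dom∩ at merges:
  L2: preds {L0,L1}: {L0} ∩ {L0,L1} = {L0}; idom=L0
  L4: preds {L1,L2,L3}: {L0,L1} ∩ {L0,L2} ∩ {L0,L2,L3} = {L0}; idom=L0

DF derivation:
  join L2 pred L0: · stop@L0
  join L2 pred L1: L1 stop@L0
  join L4 pred L1: L1 stop@L0
  join L4 pred L2: L2 stop@L0
  join L4 pred L3: L3→L2 stop@L0
  DF(L0)=∅
  DF(L1)={L2,L4}
  DF(L2)={L4}
  DF(L3)={L4}
  DF(L4)=∅

DF(L1) = ["L2", "L4"]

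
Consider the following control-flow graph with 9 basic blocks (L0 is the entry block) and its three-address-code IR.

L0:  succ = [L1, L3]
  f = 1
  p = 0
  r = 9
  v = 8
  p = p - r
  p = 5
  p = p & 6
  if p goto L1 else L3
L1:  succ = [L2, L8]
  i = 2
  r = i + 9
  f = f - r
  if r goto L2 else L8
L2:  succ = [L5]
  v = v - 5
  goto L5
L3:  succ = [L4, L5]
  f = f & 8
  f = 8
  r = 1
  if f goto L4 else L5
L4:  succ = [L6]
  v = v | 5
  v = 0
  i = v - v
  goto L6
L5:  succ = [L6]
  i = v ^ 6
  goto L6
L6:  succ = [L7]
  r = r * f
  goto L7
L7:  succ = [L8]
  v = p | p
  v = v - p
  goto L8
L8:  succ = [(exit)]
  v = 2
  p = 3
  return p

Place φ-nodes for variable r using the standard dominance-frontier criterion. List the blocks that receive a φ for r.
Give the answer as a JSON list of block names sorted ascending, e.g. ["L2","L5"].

Answer: ["L5", "L6", "L8"]

Working:
idom tree: L1←L0 L2←L1 L3←L0 L4←L3 L5←L0 L6←L0 L7←L6 L8←L0
Join-block Dom:
  L5: preds {L2,L3}: {L0,L1,L2} ∩ {L0,L3} = {L0}; idom=L0
  L6: preds {L4,L5}: {L0,L3,L4} ∩ {L0,L5} = {L0}; idom=L0
  L8: preds {L1,L7}: {L0,L1} ∩ {L0,L6,L7} = {L0}; idom=L0

DF walk-up:
  L5←L2: walk L2→L1 to L0
  L5←L3: walk L3 to L0
  L6←L4: walk L4→L3 to L0
  L6←L5: walk L5 to L0
  L8←L1: walk L1 to L0
  L8←L7: walk L7→L6 to L0
  DF(L0)=∅
  DF(L1)={L5,L8}
  DF(L2)={L5}
  DF(L3)={L5,L6}
  DF(L4)={L6}
  DF(L5)={L6}
  DF(L6)={L8}
  DF(L7)={L8}
  DF(L8)=∅

φ for r: defs {L0,L1,L3,L6}
  DF⁺ = {L5,L6,L8}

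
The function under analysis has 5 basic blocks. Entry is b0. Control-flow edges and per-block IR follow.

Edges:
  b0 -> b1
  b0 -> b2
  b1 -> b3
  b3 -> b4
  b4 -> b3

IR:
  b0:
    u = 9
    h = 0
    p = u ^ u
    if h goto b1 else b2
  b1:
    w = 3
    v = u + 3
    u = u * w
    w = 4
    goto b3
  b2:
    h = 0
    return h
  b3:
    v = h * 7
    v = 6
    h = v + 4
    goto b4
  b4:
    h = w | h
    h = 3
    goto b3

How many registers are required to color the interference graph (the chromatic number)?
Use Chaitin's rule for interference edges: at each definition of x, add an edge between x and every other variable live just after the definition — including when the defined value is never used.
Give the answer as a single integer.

Answer: 4

Analysis:
Block summaries:
  b0 def {h,p,u} use ∅
  b1 def {u,v,w} use {u}
  b2 def {h} use ∅
  b3 def {h,v} use {h}
  b4 def {h} use {h,w}

Backward fixpoint:
  live b0: ∅→{h,u}
  live b1: {h,u}→{h,w}
  live b2: ∅→∅
  live b3: {h,w}→{h,w}
  live b4: {h,w}→{h,w}

Interference:
  h — {p,u,v,w}
  p — {h,u}
  u — {h,p,v,w}
  v — {h,u,w}
  w — {h,u,v}

Registers:
  clique {h,u,v,w} ⇒ need ≥ 4
  assign h→r0 p→r2 u→r1 v→r2 w→r3 — no edge inside a register ⇒ χ ≤ 4
  χ = 4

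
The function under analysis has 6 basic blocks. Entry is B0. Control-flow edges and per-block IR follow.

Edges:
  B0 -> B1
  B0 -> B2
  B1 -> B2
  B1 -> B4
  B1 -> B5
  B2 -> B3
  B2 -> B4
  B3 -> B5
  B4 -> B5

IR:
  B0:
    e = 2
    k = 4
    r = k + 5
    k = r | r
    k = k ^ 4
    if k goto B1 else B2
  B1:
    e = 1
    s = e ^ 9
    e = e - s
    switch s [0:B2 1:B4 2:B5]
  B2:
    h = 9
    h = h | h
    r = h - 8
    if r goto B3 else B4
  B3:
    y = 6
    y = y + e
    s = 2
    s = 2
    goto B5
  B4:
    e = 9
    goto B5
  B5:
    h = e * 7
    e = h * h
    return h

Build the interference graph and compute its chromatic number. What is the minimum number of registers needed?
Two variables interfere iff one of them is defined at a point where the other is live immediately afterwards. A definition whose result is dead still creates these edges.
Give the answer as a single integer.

Answer: 2

Analysis:
def/use:
  B0: def={e,k,r} ue=∅
  B1: def={e,s} ue=∅
  B2: def={h,r} ue=∅
  B3: def={s,y} ue={e}
  B4: def={e} ue=∅
  B5: def={e,h} ue={e}

Liveness:
  live B0: ∅→{e}
  live B1: ∅→{e}
  live B2: {e}→{e}
  live B3: {e}→{e}
  live B4: ∅→{e}
  live B5: {e}→∅

Interference:
  e↔{h,k,r,s,y}
  h↔{e}
  k↔{e}
  r↔{e}
  s↔{e}
  y↔{e}

Registers:
  clique {e,h} ⇒ need ≥ 2
  2-colouring: c0={e}  c1={h,k,r,s,y}
  χ = 2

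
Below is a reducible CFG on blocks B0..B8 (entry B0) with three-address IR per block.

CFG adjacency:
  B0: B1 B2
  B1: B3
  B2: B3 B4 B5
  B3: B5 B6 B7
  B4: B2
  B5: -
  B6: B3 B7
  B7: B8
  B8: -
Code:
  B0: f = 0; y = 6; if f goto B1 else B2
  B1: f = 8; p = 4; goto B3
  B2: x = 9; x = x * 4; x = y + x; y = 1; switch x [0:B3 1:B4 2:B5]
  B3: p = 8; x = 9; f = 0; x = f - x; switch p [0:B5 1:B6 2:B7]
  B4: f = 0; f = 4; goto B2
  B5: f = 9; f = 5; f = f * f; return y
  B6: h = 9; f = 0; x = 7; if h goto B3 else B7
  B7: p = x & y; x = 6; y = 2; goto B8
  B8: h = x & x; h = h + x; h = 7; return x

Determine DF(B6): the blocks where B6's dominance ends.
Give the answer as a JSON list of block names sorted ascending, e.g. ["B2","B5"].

idom tree: B1←B0 B2←B0 B3←B0 B4←B2 B5←B0 B6←B3 B7←B3 B8←B7
Join-block Dom:
  B2: preds {B0,B4}: {B0} ∩ {B0,B2,B4} = {B0}; idom=B0
  B3: preds {B1,B2,B6}: {B0,B1} ∩ {B0,B2} ∩ {B0,B3,B6} = {B0}; idom=B0
  B5: preds {B2,B3}: {B0,B2} ∩ {B0,B3} = {B0}; idom=B0
  B7: preds {B3,B6}: {B0,B3} ∩ {B0,B3,B6} = {B0,B3}; idom=B3

DF derivation:
  join B2 pred B0: · stop@B0
  join B2 pred B4: B4→B2 stop@B0
  join B3 pred B1: B1 stop@B0
  join B3 pred B2: B2 stop@B0
  join B3 pred B6: B6→B3 stop@B0
  join B5 pred B2: B2 stop@B0
  join B5 pred B3: B3 stop@B0
  join B7 pred B3: · stop@B3
  join B7 pred B6: B6 stop@B3
  DF(B0)=∅
  DF(B1)={B3}
  DF(B2)={B2,B3,B5}
  DF(B3)={B3,B5}
  DF(B4)={B2}
  DF(B5)=∅
  DF(B6)={B3,B7}
  DF(B7)=∅
  DF(B8)=∅

DF(B6) = ["B3", "B7"]

Answer: ["B3", "B7"]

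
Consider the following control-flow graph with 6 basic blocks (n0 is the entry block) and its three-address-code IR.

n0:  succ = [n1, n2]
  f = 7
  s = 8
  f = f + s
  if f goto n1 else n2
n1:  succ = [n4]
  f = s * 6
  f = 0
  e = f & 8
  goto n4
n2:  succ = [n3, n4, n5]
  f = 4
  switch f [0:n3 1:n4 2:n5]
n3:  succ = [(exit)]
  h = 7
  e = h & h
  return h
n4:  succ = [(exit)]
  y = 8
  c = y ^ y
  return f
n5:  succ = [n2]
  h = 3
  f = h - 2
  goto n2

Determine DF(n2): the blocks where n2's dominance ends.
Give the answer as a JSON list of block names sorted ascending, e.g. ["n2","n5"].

Answer: ["n2", "n4"]

Derivation:
idom tree: n1←n0 n2←n0 n3←n2 n4←n0 n5←n2
Join-block Dom:
  n2: preds {n0,n5}: {n0} ∩ {n0,n2,n5} = {n0}; idom=n0
  n4: preds {n1,n2}: {n0,n1} ∩ {n0,n2} = {n0}; idom=n0

DF walk-up:
  join n2 pred n0: · stop@n0
  join n2 pred n5: n5→n2 stop@n0
  join n4 pred n1: n1 stop@n0
  join n4 pred n2: n2 stop@n0
  DF(n0)=∅
  DF(n1)={n4}
  DF(n2)={n2,n4}
  DF(n3)=∅
  DF(n4)=∅
  DF(n5)={n2}

DF(n2) = ["n2", "n4"]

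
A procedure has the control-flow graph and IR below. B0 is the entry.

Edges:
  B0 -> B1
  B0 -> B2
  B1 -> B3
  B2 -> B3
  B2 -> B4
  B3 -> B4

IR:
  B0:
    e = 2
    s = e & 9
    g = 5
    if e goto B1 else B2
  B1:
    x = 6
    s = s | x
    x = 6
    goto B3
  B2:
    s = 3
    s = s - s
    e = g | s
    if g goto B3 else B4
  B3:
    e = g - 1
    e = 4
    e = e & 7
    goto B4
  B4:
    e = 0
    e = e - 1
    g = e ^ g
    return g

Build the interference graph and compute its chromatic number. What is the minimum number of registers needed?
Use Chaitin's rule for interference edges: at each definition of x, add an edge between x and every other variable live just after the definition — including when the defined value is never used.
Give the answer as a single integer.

Answer: 3

Analysis:
Block summaries:
  B0 def {e,g,s} use ∅
  B1 def {s,x} use {s}
  B2 def {e,s} use {g}
  B3 def {e} use {g}
  B4 def {e,g} use {g}

Backward fixpoint:
  B0: in=∅ out={g,s}
  B1: in={g,s} out={g}
  B2: in={g} out={g}
  B3: in={g} out={g}
  B4: in={g} out=∅

Interference:
  e↔{g,s}
  g↔{e,s,x}
  s↔{e,g,x}
  x↔{g,s}

Registers:
  {e,g,s} pairwise interfere (3-clique) ⇒ χ ≥ 3
  3-colouring: c0={g}  c1={s}  c2={e,x}
  χ = 3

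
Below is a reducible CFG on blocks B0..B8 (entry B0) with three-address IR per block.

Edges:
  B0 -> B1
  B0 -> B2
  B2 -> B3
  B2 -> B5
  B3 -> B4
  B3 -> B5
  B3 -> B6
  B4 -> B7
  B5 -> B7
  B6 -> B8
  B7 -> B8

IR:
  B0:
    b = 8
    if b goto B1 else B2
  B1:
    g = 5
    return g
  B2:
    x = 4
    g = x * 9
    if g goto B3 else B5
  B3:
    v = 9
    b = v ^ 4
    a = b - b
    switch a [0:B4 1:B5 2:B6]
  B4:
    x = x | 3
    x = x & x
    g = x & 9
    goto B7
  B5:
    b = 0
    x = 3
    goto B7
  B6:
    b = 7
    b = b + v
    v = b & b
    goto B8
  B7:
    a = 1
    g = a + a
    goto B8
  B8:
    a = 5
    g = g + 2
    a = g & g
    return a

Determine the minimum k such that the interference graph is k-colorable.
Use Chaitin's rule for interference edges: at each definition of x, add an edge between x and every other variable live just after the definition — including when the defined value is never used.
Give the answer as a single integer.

Answer: 4

Analysis:
Block summaries:
  B0 def {b} use ∅
  B1 def {g} use ∅
  B2 def {g,x} use ∅
  B3 def {a,b,v} use ∅
  B4 def {g,x} use {x}
  B5 def {b,x} use ∅
  B6 def {b,v} use {v}
  B7 def {a,g} use ∅
  B8 def {a,g} use {g}

Live sets:
  B0: in=∅ out=∅
  B1: in=∅ out=∅
  B2: in=∅ out={g,x}
  B3: in={g,x} out={g,v,x}
  B4: in={x} out=∅
  B5: in=∅ out=∅
  B6: in={g,v} out={g}
  B7: in=∅ out={g}
  B8: in={g} out=∅

Interference:
  a: {g,v,x}
  b: {g,v,x}
  g: {a,b,v,x}
  v: {a,b,g,x}
  x: {a,b,g,v}

Chromatic number:
  lower bound: {a,g,v,x} mutually conflict ⇒ χ ≥ 4
  assign a→r3 b→r3 g→r0 v→r1 x→r2 — no edge inside a register ⇒ χ ≤ 4
  χ = 4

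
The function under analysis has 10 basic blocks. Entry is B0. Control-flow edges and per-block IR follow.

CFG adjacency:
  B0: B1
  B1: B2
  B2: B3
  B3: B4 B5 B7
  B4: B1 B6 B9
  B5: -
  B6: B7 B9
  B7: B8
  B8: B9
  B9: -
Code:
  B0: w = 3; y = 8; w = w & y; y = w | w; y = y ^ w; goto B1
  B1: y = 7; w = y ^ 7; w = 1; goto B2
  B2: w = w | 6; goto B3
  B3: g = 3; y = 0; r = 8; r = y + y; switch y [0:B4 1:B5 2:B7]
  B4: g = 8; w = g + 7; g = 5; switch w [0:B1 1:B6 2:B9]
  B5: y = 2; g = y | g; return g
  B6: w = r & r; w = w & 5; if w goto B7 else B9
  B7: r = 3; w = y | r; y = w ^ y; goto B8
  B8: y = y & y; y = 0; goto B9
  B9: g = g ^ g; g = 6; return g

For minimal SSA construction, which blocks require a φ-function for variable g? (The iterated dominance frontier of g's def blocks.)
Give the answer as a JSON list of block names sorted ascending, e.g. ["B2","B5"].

idom tree: B1←B0 B2←B1 B3←B2 B4←B3 B5←B3 B6←B4 B7←B3 B8←B7 B9←B3
Join-block Dom:
  B1: preds {B0,B4}: {B0} ∩ {B0,B1,B2,B3,B4} = {B0}; idom=B0
  B7: preds {B3,B6}: {B0,B1,B2,B3} ∩ {B0,B1,B2,B3,B4,B6} = {B0,B1,B2,B3}; idom=B3
  B9: preds {B4,B6,B8}: {B0,B1,B2,B3,B4} ∩ {B0,B1,B2,B3,B4,B6} ∩ {B0,B1,B2,B3,B7,B8} = {B0,B1,B2,B3}; idom=B3

DF derivation:
  B1←B0: walk · to B0
  B1←B4: walk B4→B3→B2→B1 to B0
  B7←B3: walk · to B3
  B7←B6: walk B6→B4 to B3
  B9←B4: walk B4 to B3
  B9←B6: walk B6→B4 to B3
  B9←B8: walk B8→B7 to B3
  B0: DF=∅
  B1: DF={B1}
  B2: DF={B1}
  B3: DF={B1}
  B4: DF={B1,B7,B9}
  B5: DF=∅
  B6: DF={B7,B9}
  B7: DF={B9}
  B8: DF={B9}
  B9: DF=∅

φ for g: defs {B3,B4,B5,B9}
  DF⁺ = {B1,B7,B9}

Answer: ["B1", "B7", "B9"]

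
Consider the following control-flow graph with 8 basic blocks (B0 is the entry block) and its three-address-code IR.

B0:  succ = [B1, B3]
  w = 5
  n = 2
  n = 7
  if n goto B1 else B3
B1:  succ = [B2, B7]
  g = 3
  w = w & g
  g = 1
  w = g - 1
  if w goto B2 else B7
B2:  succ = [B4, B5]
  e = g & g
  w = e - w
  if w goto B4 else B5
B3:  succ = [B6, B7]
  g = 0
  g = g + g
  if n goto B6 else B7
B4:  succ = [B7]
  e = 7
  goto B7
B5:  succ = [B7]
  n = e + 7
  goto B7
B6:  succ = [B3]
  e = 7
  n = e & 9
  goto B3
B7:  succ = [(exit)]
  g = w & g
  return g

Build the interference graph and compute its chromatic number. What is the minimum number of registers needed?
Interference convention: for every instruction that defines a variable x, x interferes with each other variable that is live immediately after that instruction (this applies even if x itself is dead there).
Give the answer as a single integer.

Block summaries:
  B0: {n,w} / ∅
  B1: {g,w} / {w}
  B2: {e,w} / {g,w}
  B3: {g} / {n}
  B4: {e} / ∅
  B5: {n} / {e}
  B6: {e,n} / ∅
  B7: {g} / {g,w}

Backward fixpoint:
  B0 li=∅ lo={n,w}
  B1 li={w} lo={g,w}
  B2 li={g,w} lo={e,g,w}
  B3 li={n,w} lo={g,w}
  B4 li={g,w} lo={g,w}
  B5 li={e,g,w} lo={g,w}
  B6 li={w} lo={n,w}
  B7 li={g,w} lo=∅

Interference:
  e — {g,w}
  g — {e,n,w}
  n — {g,w}
  w — {e,g,n}

Colouring:
  lower bound: {e,g,w} mutually conflict ⇒ χ ≥ 3
  assign e→r2 g→r0 n→r2 w→r1 — no edge inside a register ⇒ χ ≤ 3
  χ = 3

Answer: 3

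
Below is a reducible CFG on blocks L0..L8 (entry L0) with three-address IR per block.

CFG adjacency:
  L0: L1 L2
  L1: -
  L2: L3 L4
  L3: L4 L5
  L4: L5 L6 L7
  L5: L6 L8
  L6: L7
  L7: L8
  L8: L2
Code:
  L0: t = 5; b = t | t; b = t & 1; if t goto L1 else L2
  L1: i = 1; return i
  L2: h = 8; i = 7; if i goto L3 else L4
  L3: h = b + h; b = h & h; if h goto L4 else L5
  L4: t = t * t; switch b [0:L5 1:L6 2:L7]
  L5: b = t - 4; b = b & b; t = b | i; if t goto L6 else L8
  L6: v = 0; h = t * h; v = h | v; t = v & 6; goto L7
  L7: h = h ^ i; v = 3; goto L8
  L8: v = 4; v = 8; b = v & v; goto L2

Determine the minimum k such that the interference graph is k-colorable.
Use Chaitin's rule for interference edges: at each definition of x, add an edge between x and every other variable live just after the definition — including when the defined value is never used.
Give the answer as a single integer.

Answer: 4

Analysis:
Per-block:
  L0: def={b,t} ue=∅
  L1: def={i} ue=∅
  L2: def={h,i} ue=∅
  L3: def={b,h} ue={b,h}
  L4: def={t} ue={b,t}
  L5: def={b,t} ue={i,t}
  L6: def={h,t,v} ue={h,t}
  L7: def={h,v} ue={h,i}
  L8: def={b,v} ue=∅

Liveness:
  L0 li=∅ lo={b,t}
  L1 li=∅ lo=∅
  L2 li={b,t} lo={b,h,i,t}
  L3 li={b,h,i,t} lo={b,h,i,t}
  L4 li={b,h,i,t} lo={h,i,t}
  L5 li={h,i,t} lo={h,i,t}
  L6 li={h,i,t} lo={h,i,t}
  L7 li={h,i,t} lo={t}
  L8 li={t} lo={b,t}

Conflict graph:
  b: {h,i,t}
  h: {b,i,t,v}
  i: {b,h,t,v}
  t: {b,h,i,v}
  v: {h,i,t}

Chromatic number:
  {b,h,i,t} pairwise interfere (4-clique) ⇒ χ ≥ 4
  4-colouring: c0={h}  c1={i}  c2={t}  c3={b,v}
  χ = 4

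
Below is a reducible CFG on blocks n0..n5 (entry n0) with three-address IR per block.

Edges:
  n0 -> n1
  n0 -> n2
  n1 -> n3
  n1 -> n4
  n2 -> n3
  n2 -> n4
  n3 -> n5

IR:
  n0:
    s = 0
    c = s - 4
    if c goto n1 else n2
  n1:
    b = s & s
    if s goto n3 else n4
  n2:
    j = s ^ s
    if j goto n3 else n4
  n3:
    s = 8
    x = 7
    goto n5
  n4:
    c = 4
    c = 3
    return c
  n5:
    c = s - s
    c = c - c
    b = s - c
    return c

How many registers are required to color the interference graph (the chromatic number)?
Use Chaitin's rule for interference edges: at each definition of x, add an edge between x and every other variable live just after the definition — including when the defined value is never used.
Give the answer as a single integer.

Block summaries:
  n0: def={c,s} ue=∅
  n1: def={b} ue={s}
  n2: def={j} ue={s}
  n3: def={s,x} ue=∅
  n4: def={c} ue=∅
  n5: def={b,c} ue={s}

Live sets:
  live n0: ∅→{s}
  live n1: {s}→∅
  live n2: {s}→∅
  live n3: ∅→{s}
  live n4: ∅→∅
  live n5: {s}→∅

Interference:
  b↔{c,s}
  c↔{b,s}
  j↔∅
  s↔{b,c,x}
  x↔{s}

Registers:
  lower bound: {b,c,s} mutually conflict ⇒ χ ≥ 3
  assign b→r1 c→r2 j→r0 s→r0 x→r1 — no edge inside a register ⇒ χ ≤ 3
  χ = 3

Answer: 3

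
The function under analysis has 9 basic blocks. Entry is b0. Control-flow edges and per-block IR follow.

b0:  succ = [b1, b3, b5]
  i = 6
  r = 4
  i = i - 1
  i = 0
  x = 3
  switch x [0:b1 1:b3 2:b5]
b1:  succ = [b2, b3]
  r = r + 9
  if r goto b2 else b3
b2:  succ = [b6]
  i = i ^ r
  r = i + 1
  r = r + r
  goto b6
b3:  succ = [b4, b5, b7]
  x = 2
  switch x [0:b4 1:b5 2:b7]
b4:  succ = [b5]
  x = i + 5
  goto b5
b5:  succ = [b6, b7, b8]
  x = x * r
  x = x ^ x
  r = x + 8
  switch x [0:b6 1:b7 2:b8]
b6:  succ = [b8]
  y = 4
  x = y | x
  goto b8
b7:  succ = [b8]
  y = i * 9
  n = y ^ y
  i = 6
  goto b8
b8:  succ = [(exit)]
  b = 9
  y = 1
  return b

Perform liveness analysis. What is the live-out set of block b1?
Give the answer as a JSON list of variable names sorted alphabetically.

Answer: ["i", "r", "x"]

Working:
def/use:
  b0 def {i,r,x} use ∅
  b1 def {r} use {r}
  b2 def {i,r} use {i,r}
  b3 def {x} use ∅
  b4 def {x} use {i}
  b5 def {r,x} use {r,x}
  b6 def {x,y} use {x}
  b7 def {i,n,y} use {i}
  b8 def {b,y} use ∅

Live sets:
  b0: in=∅ out={i,r,x}
  b1: in={i,r,x} out={i,r,x}
  b2: in={i,r,x} out={x}
  b3: in={i,r} out={i,r,x}
  b4: in={i,r} out={i,r,x}
  b5: in={i,r,x} out={i,x}
  b6: in={x} out=∅
  b7: in={i} out=∅
  b8: in=∅ out=∅

live-out(b1) = ["i", "r", "x"]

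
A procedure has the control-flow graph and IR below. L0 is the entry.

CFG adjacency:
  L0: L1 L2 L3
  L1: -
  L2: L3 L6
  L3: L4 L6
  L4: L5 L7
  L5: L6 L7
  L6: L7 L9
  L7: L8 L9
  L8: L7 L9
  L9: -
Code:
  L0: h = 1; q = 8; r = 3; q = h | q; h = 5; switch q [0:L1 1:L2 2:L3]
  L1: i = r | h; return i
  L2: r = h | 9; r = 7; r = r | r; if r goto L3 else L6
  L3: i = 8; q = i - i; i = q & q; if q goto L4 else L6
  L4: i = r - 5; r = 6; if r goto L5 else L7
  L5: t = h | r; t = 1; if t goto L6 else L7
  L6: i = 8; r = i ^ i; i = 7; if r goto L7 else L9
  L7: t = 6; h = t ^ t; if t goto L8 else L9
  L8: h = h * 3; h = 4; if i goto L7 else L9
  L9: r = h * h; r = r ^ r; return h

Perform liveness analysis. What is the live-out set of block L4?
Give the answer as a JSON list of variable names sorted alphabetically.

Per-block:
  L0: {h,q,r} / ∅
  L1: {i} / {h,r}
  L2: {r} / {h}
  L3: {i,q} / ∅
  L4: {i,r} / {r}
  L5: {t} / {h,r}
  L6: {i,r} / ∅
  L7: {h,t} / ∅
  L8: {h} / {h,i}
  L9: {r} / {h}

Live sets:
  L0: in=∅ out={h,r}
  L1: in={h,r} out=∅
  L2: in={h} out={h,r}
  L3: in={h,r} out={h,r}
  L4: in={h,r} out={h,i,r}
  L5: in={h,i,r} out={h,i}
  L6: in={h} out={h,i}
  L7: in={i} out={h,i}
  L8: in={h,i} out={h,i}
  L9: in={h} out=∅

live-out(L4) = ["h", "i", "r"]

Answer: ["h", "i", "r"]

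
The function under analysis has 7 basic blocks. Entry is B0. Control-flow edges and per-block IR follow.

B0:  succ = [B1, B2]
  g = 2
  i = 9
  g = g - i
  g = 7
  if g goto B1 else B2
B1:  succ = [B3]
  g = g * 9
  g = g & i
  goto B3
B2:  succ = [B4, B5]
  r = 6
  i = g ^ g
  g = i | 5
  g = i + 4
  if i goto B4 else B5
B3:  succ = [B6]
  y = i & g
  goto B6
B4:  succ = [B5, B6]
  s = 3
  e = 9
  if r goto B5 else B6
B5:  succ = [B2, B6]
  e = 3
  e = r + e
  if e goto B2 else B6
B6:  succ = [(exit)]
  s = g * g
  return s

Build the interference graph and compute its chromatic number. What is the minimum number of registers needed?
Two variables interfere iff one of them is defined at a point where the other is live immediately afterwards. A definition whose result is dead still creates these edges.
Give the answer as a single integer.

Per-block:
  B0 def {g,i} use ∅
  B1 def {g} use {g,i}
  B2 def {g,i,r} use {g}
  B3 def {y} use {g,i}
  B4 def {e,s} use {r}
  B5 def {e} use {r}
  B6 def {s} use {g}

Backward fixpoint:
  live B0: ∅→{g,i}
  live B1: {g,i}→{g,i}
  live B2: {g}→{g,r}
  live B3: {g,i}→{g}
  live B4: {g,r}→{g,r}
  live B5: {g,r}→{g}
  live B6: {g}→∅

Conflict graph:
  e↔{g,r}
  g↔{e,i,r,s,y}
  i↔{g,r}
  r↔{e,g,i,s}
  s↔{g,r}
  y↔{g}

Colouring:
  lower bound: {e,g,r} mutually conflict ⇒ χ ≥ 3
  assign e→r2 g→r0 i→r2 r→r1 s→r2 y→r1 — no edge inside a register ⇒ χ ≤ 3
  χ = 3

Answer: 3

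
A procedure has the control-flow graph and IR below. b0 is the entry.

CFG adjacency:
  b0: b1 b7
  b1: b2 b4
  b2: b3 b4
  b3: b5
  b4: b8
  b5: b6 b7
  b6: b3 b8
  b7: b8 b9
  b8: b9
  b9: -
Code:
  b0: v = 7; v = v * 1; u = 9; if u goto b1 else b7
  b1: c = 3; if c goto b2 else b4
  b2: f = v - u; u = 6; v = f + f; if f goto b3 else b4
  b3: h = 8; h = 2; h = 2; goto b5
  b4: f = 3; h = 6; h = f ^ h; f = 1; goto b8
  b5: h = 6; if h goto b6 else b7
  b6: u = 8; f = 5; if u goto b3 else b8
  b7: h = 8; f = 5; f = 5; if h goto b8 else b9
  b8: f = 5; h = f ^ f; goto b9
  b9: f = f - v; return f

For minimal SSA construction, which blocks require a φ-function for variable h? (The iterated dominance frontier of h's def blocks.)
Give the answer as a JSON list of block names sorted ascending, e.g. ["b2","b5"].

idom tree: b1←b0 b2←b1 b3←b2 b4←b1 b5←b3 b6←b5 b7←b0 b8←b0 b9←b0
Join-block Dom:
  b3: preds {b2,b6}: {b0,b1,b2} ∩ {b0,b1,b2,b3,b5,b6} = {b0,b1,b2}; idom=b2
  b4: preds {b1,b2}: {b0,b1} ∩ {b0,b1,b2} = {b0,b1}; idom=b1
  b7: preds {b0,b5}: {b0} ∩ {b0,b1,b2,b3,b5} = {b0}; idom=b0
  b8: preds {b4,b6,b7}: {b0,b1,b4} ∩ {b0,b1,b2,b3,b5,b6} ∩ {b0,b7} = {b0}; idom=b0
  b9: preds {b7,b8}: {b0,b7} ∩ {b0,b8} = {b0}; idom=b0

DF derivation:
  b3←b2: walk · to b2
  b3←b6: walk b6→b5→b3 to b2
  b4←b1: walk · to b1
  b4←b2: walk b2 to b1
  b7←b0: walk · to b0
  b7←b5: walk b5→b3→b2→b1 to b0
  b8←b4: walk b4→b1 to b0
  b8←b6: walk b6→b5→b3→b2→b1 to b0
  b8←b7: walk b7 to b0
  b9←b7: walk b7 to b0
  b9←b8: walk b8 to b0
  b0 → ∅
  b1 → {b7,b8}
  b2 → {b4,b7,b8}
  b3 → {b3,b7,b8}
  b4 → {b8}
  b5 → {b3,b7,b8}
  b6 → {b3,b8}
  b7 → {b8,b9}
  b8 → {b9}
  b9 → ∅

φ for h: defs {b3,b4,b5,b7,b8}
  DF⁺ = {b3,b7,b8,b9}

Answer: ["b3", "b7", "b8", "b9"]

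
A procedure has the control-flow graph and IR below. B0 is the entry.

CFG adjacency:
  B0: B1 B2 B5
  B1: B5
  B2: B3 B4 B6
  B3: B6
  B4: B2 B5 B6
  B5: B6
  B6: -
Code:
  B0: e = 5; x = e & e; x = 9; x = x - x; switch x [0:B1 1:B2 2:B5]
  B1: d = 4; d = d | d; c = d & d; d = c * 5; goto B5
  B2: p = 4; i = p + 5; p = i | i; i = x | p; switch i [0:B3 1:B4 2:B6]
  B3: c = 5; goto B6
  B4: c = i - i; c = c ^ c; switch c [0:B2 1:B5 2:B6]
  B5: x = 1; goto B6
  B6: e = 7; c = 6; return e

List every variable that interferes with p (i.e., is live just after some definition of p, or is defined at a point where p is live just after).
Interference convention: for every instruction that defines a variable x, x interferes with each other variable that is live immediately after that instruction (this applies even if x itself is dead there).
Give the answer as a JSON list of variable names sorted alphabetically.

Answer: ["x"]

Analysis:
Block summaries:
  B0: def={e,x} ue=∅
  B1: def={c,d} ue=∅
  B2: def={i,p} ue={x}
  B3: def={c} ue=∅
  B4: def={c} ue={i}
  B5: def={x} ue=∅
  B6: def={c,e} ue=∅

Liveness:
  B0 li=∅ lo={x}
  B1 li=∅ lo=∅
  B2 li={x} lo={i,x}
  B3 li=∅ lo=∅
  B4 li={i,x} lo={x}
  B5 li=∅ lo=∅
  B6 li=∅ lo=∅

Interfere edges:
  c↔{e,x}
  d↔∅
  e↔{c}
  i↔{x}
  p↔{x}
  x↔{c,i,p}

N(p) = ["x"]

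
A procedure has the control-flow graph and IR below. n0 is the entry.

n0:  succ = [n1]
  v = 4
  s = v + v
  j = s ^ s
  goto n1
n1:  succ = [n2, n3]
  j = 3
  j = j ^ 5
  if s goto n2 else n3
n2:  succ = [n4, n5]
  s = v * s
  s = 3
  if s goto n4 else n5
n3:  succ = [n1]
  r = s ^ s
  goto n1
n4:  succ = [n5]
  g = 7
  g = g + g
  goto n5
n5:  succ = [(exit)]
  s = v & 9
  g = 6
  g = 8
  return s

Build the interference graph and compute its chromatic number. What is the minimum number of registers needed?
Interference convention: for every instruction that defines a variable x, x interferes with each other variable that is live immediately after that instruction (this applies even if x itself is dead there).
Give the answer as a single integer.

Per-block:
  n0: def={j,s,v} ue=∅
  n1: def={j} ue={s}
  n2: def={s} ue={s,v}
  n3: def={r} ue={s}
  n4: def={g} ue=∅
  n5: def={g,s} ue={v}

Liveness:
  live n0: ∅→{s,v}
  live n1: {s,v}→{s,v}
  live n2: {s,v}→{v}
  live n3: {s,v}→{s,v}
  live n4: {v}→{v}
  live n5: {v}→∅

Conflict graph:
  g — {s,v}
  j — {s,v}
  r — {s,v}
  s — {g,j,r,v}
  v — {g,j,r,s}

Chromatic number:
  clique {g,s,v} ⇒ need ≥ 3
  3-colouring: r0={s}  r1={v}  r2={g,j,r}
  χ = 3

Answer: 3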